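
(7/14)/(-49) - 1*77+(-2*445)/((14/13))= -88537/98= -903.44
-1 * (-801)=801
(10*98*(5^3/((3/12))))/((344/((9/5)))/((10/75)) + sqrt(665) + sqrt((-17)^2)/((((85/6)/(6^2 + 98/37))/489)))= 145573312080000/7163494173319-6037290000*sqrt(665)/7163494173319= 20.30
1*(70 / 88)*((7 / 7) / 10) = 0.08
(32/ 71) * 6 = 2.70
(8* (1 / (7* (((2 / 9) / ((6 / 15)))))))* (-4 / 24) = -12 / 35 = -0.34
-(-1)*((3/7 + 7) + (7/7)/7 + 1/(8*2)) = 855/112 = 7.63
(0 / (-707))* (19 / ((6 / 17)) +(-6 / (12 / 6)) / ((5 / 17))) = 0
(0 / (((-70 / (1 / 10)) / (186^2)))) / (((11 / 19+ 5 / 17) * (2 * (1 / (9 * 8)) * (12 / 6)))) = 0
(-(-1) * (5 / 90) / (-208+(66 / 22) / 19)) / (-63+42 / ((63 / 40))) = 19 / 2582646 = 0.00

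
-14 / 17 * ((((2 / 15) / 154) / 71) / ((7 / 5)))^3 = -2 / 3674988524024433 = -0.00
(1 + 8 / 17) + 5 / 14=435 / 238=1.83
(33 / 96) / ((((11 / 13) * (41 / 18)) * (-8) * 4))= -117 / 20992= -0.01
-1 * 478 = -478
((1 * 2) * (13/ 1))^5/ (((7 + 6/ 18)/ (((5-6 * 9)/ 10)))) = -7938919.42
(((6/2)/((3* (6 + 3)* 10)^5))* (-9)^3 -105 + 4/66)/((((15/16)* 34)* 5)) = -757358100011/1150225312500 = -0.66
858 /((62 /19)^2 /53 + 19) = 5472038 /122457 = 44.69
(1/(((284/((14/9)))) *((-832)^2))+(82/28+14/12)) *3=25360318513/2064211968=12.29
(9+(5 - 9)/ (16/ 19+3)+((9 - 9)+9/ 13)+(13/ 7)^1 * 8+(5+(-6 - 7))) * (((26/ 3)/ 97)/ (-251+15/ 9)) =-51511/ 9269029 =-0.01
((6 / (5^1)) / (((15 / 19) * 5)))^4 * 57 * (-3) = -356558256 / 244140625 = -1.46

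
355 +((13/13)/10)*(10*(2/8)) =1421/4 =355.25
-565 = -565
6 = 6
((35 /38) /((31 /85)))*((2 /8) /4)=2975 /18848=0.16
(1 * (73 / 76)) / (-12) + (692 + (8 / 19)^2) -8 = 684.10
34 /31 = 1.10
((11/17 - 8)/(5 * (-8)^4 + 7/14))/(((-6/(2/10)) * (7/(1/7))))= 25/102361539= 0.00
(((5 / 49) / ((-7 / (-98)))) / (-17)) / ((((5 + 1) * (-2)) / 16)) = 40 / 357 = 0.11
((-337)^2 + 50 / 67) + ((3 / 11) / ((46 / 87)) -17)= 3849682691 / 33902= 113553.26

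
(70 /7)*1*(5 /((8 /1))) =25 /4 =6.25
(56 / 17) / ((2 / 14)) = 392 / 17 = 23.06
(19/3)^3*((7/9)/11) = 48013/2673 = 17.96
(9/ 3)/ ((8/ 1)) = 3/ 8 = 0.38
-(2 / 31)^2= -4 / 961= -0.00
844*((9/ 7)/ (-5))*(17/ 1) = -129132/ 35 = -3689.49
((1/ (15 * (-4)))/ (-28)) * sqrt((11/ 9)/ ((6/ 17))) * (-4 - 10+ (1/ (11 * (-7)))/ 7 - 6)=-10781 * sqrt(1122)/ 16299360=-0.02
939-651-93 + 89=284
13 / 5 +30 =163 / 5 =32.60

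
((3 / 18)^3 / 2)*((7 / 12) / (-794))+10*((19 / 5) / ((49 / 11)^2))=18925792601 / 9882746496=1.92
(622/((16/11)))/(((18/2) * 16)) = 3421/1152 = 2.97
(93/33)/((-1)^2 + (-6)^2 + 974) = 31/11121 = 0.00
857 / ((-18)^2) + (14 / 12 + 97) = 32663 / 324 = 100.81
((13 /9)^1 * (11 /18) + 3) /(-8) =-629 /1296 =-0.49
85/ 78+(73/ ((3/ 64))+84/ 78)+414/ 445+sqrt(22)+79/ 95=sqrt(22)+26400939/ 16910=1565.95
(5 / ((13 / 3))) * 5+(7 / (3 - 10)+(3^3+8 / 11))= 4647 / 143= 32.50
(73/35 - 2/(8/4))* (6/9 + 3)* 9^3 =101574/35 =2902.11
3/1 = 3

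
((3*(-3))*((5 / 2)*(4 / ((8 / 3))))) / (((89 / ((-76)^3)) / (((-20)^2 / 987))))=1975392000 / 29281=67463.27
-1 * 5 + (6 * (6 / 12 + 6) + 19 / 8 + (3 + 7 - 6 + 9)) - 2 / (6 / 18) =347 / 8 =43.38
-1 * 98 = -98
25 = 25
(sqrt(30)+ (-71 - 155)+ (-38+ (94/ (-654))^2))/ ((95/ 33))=-310497517/ 3386085+ 33*sqrt(30)/ 95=-89.80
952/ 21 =136/ 3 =45.33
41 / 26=1.58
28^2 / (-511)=-112 / 73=-1.53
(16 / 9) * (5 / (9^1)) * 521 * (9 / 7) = 41680 / 63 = 661.59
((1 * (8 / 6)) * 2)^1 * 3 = 8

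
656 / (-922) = -328 / 461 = -0.71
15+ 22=37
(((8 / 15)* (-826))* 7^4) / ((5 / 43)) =-682229744 / 75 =-9096396.59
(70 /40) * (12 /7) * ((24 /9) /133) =8 /133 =0.06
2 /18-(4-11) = 64 /9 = 7.11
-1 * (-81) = 81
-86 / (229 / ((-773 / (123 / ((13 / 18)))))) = 432107 / 253503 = 1.70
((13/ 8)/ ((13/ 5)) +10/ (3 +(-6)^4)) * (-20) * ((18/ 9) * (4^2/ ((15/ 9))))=-105200/ 433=-242.96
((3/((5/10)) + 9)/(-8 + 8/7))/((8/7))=-1.91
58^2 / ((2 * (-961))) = -1682 / 961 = -1.75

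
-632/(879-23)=-79/107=-0.74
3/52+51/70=1431/1820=0.79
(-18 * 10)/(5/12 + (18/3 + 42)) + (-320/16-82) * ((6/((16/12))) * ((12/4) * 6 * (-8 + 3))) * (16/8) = 48000060/581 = 82616.28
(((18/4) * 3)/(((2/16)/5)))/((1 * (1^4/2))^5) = 17280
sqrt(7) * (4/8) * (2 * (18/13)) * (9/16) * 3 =243 * sqrt(7)/104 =6.18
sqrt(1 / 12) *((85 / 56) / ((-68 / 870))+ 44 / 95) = -201697 *sqrt(3) / 63840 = -5.47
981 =981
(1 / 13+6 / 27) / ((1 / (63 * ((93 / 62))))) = 735 / 26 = 28.27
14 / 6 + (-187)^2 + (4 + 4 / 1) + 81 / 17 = 1784189 / 51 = 34984.10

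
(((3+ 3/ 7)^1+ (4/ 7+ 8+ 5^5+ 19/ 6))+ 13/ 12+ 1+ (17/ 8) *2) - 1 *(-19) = 6331/ 2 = 3165.50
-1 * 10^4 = -10000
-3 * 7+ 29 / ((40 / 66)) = 537 / 20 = 26.85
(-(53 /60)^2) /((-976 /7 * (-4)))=-0.00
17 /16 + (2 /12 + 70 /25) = 967 /240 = 4.03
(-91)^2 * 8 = 66248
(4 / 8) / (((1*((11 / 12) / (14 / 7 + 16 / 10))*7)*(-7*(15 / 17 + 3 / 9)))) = -2754 / 83545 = -0.03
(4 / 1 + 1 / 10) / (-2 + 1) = -41 / 10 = -4.10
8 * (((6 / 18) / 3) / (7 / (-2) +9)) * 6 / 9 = 0.11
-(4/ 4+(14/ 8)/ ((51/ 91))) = -841/ 204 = -4.12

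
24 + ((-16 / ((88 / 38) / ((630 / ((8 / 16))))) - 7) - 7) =-95650 / 11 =-8695.45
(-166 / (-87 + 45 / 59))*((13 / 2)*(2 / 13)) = 1.92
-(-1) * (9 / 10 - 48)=-471 / 10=-47.10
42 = 42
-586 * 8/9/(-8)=586/9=65.11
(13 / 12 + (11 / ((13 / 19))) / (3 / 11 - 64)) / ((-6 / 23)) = -2090263 / 656136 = -3.19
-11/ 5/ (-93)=11/ 465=0.02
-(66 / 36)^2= -121 / 36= -3.36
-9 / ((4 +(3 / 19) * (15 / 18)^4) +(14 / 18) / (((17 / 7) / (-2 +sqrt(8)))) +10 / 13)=-124523862182928 / 55478315896873 +18968648864256 * sqrt(2) / 55478315896873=-1.76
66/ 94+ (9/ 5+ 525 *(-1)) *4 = -491643/ 235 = -2092.10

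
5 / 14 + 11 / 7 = 27 / 14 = 1.93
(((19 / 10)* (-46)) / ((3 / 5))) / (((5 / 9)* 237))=-437 / 395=-1.11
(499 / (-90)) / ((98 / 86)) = -21457 / 4410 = -4.87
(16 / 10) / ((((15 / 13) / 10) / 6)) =416 / 5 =83.20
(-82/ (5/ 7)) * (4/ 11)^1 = -2296/ 55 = -41.75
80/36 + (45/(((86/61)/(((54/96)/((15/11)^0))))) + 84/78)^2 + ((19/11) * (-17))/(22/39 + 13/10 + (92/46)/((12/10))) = 33840730715537/95034221568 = 356.09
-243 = -243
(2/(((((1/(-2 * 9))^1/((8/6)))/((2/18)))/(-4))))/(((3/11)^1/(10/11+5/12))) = 2800/27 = 103.70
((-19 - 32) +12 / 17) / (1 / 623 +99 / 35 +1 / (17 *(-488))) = -1299702600 / 73134421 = -17.77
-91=-91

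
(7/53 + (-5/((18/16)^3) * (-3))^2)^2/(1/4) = 483731775894657796/9794377382409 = 49388.72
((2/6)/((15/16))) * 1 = 16/45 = 0.36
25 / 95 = 0.26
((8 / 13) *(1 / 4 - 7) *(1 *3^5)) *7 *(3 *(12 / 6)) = -551124 / 13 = -42394.15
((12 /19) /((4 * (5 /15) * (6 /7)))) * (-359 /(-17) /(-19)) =-7539 /12274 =-0.61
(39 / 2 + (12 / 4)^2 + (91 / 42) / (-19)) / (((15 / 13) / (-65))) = -273442 / 171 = -1599.08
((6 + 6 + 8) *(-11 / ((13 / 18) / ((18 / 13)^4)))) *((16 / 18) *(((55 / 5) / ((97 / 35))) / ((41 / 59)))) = -8393545036800 / 1476632261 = -5684.25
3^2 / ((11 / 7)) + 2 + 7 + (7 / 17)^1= 2831 / 187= 15.14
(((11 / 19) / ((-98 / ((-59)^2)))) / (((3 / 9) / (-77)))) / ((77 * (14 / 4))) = 114873 / 6517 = 17.63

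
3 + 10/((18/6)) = 19/3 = 6.33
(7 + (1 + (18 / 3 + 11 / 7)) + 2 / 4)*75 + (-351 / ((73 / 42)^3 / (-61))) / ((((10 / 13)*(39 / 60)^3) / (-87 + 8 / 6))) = -116991599056425 / 70801094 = -1652398.18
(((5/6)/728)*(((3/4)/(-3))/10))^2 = 1/1221083136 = 0.00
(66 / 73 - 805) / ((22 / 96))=-2817552 / 803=-3508.78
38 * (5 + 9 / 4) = 551 / 2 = 275.50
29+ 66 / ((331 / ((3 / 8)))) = 38495 / 1324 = 29.07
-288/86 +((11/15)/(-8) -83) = -446033/5160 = -86.44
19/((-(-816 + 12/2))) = 19/810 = 0.02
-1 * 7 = -7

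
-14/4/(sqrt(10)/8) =-14*sqrt(10)/5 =-8.85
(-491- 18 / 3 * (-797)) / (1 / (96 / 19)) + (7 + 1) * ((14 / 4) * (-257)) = 275212 / 19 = 14484.84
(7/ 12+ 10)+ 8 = 223/ 12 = 18.58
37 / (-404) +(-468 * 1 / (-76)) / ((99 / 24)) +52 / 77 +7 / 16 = 5943769 / 2364208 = 2.51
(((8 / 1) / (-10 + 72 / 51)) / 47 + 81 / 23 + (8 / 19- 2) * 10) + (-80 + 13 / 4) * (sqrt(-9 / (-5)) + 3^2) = -4216388989 / 5997388- 921 * sqrt(5) / 20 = -806.01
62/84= 31/42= 0.74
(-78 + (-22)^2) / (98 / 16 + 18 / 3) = 3248 / 97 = 33.48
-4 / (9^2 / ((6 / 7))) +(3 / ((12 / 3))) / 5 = 407 / 3780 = 0.11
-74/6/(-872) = 37/2616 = 0.01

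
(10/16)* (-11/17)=-0.40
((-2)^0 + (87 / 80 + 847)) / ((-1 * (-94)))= 67927 / 7520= 9.03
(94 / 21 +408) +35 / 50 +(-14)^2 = 127927 / 210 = 609.18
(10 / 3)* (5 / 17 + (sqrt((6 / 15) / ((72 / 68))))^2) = 1028 / 459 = 2.24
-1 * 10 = -10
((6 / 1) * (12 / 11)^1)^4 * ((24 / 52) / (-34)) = -80621568 / 3235661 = -24.92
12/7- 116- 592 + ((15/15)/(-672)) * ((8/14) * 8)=-103825/147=-706.29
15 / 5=3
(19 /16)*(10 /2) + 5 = 175 /16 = 10.94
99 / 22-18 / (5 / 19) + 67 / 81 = -63.07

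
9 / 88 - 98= -8615 / 88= -97.90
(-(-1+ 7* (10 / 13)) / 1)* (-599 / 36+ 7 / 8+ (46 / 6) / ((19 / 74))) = -19283 / 312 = -61.80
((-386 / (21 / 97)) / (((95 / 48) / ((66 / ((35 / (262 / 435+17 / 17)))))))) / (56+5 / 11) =-101047870528 / 2095797375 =-48.21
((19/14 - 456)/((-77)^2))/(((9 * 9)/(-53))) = 337345/6723486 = 0.05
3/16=0.19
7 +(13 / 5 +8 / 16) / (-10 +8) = 109 / 20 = 5.45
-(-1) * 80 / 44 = 1.82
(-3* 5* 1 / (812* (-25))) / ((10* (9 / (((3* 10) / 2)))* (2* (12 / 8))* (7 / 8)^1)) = 1 / 21315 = 0.00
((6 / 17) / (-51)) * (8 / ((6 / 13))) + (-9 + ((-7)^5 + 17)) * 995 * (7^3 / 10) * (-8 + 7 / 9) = 21539807907631 / 5202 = 4140678182.94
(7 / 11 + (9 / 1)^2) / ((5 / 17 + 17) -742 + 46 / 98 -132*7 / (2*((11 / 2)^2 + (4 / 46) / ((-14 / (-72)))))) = -14787884146 / 133916871715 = -0.11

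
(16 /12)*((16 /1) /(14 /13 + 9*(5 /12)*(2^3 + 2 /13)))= 1664 /2469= 0.67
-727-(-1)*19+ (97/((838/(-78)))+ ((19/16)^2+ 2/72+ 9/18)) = -690331405/965376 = -715.09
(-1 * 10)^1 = -10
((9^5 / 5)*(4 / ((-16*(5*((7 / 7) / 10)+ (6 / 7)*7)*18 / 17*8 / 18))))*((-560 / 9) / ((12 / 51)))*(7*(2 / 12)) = 30970107 / 104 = 297789.49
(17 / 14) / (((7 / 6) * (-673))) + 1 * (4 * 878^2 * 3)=305057299965 / 32977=9250608.00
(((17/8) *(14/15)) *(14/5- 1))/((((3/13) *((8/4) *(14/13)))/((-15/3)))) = -2873/80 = -35.91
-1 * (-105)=105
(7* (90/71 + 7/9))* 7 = 100.22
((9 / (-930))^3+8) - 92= -2502444027 / 29791000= -84.00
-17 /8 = -2.12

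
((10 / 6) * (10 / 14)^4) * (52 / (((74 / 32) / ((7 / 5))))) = 520000 / 38073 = 13.66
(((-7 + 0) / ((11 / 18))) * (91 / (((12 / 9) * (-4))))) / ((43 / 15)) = 257985 / 3784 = 68.18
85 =85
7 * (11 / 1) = 77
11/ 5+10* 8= 411/ 5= 82.20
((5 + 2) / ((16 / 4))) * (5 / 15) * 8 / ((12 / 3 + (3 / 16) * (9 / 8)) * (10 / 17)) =2176 / 1155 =1.88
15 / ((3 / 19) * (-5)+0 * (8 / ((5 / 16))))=-19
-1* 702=-702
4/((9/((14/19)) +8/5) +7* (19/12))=1680/10457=0.16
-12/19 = -0.63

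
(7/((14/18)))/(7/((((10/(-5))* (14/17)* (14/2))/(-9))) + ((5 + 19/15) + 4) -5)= 3780/4507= 0.84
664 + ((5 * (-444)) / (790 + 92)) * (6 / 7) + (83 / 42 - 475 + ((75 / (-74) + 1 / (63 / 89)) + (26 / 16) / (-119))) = 2939058503 / 15533784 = 189.20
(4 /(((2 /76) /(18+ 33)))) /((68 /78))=8892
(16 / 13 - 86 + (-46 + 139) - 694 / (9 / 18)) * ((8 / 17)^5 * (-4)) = 2351038464 / 18458141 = 127.37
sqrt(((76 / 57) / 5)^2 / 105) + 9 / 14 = 4 *sqrt(105) / 1575 + 9 / 14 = 0.67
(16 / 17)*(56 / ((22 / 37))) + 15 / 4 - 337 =-182967 / 748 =-244.61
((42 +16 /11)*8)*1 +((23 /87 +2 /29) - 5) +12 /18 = 3780 /11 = 343.64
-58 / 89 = -0.65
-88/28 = -22/7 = -3.14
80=80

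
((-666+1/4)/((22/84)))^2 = 3127381929/484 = 6461532.91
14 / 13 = 1.08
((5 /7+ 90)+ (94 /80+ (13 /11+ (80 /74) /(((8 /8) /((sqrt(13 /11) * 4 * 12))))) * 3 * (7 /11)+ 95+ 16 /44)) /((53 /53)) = 40320 * sqrt(143) /4477+ 6420569 /33880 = 297.21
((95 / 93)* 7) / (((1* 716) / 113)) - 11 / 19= 695287 / 1265172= 0.55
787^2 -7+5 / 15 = 1858087 / 3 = 619362.33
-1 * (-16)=16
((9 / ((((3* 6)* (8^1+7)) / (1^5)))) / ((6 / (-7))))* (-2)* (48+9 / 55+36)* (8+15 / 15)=32403 / 550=58.91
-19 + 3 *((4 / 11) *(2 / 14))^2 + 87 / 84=-425849 / 23716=-17.96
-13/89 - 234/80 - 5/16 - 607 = -4345931/7120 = -610.38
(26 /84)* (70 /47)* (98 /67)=6370 /9447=0.67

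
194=194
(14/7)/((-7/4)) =-8/7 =-1.14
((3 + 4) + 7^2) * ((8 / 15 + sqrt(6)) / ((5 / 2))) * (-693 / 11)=-7056 * sqrt(6) / 5-18816 / 25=-4209.36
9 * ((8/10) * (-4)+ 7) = 171/5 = 34.20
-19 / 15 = -1.27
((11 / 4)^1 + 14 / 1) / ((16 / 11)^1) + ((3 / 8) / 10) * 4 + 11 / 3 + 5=19519 / 960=20.33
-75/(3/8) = -200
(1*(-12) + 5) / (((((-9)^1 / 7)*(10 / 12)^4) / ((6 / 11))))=42336 / 6875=6.16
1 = 1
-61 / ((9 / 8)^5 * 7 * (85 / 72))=-15990784 / 3903795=-4.10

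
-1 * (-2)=2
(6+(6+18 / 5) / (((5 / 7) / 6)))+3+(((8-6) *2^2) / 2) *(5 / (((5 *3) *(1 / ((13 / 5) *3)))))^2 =2917 / 25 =116.68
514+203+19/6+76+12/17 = 81281/102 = 796.87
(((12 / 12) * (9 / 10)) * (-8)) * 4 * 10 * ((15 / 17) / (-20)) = 216 / 17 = 12.71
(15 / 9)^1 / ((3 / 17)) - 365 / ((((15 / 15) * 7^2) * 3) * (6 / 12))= 1975 / 441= 4.48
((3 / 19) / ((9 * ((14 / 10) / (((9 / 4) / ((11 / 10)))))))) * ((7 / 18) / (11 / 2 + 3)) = 25 / 21318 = 0.00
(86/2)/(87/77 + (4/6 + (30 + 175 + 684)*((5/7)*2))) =9933/293785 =0.03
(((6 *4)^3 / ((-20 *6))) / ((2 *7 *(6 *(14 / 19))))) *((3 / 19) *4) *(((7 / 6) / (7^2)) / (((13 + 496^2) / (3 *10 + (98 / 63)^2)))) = -42016 / 11392372845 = -0.00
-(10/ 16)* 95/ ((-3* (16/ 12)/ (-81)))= -38475/ 32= -1202.34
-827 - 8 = -835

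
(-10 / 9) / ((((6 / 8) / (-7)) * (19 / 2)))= 560 / 513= 1.09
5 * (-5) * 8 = -200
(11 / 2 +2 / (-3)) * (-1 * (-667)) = 19343 / 6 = 3223.83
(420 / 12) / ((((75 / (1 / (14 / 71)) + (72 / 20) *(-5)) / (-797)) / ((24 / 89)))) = 3961090 / 1691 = 2342.45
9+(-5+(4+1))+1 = 10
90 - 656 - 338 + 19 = -885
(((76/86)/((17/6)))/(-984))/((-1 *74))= 0.00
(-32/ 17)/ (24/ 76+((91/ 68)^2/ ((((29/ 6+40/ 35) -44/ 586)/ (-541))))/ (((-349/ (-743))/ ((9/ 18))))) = 4191294470656/ 388439995783857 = 0.01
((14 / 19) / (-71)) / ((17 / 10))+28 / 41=636384 / 940253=0.68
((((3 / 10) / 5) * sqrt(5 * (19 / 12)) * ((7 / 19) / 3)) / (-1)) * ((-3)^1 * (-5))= -7 * sqrt(285) / 380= -0.31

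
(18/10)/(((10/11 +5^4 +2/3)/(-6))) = -1782/103385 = -0.02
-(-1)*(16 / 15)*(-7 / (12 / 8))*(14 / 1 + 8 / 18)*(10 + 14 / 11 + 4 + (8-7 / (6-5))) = -1170.03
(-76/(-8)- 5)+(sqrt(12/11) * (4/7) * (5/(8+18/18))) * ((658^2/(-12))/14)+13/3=53/6- 44180 * sqrt(33)/297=-845.69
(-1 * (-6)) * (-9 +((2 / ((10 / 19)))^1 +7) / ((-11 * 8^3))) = -380241 / 7040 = -54.01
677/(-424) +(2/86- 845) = -15434727/18232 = -846.57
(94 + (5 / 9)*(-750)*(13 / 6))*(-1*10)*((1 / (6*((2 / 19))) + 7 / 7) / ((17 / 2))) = 1128245 / 459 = 2458.05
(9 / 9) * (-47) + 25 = -22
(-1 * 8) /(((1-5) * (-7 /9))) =-18 /7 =-2.57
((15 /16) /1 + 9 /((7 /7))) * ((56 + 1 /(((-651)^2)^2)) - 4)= 494997684628409 /957905533872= 516.75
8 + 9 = 17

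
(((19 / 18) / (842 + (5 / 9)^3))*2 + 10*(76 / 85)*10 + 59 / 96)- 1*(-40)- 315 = -185332759363 / 1001954976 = -184.97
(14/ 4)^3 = 343/ 8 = 42.88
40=40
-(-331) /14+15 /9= 1063 /42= 25.31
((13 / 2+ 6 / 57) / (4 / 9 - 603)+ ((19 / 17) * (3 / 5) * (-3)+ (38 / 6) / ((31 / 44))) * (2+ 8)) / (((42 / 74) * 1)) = 2909976481 / 23674266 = 122.92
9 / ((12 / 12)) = 9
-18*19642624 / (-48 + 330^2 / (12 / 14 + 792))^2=-13445376128 / 303601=-44286.34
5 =5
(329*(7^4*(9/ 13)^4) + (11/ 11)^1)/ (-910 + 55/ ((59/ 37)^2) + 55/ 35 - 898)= -12628813577191/ 124212303098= -101.67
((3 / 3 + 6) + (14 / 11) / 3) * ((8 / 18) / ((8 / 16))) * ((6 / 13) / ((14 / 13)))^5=360 / 3773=0.10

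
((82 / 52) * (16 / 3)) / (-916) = -82 / 8931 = -0.01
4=4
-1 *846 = -846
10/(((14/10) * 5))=10/7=1.43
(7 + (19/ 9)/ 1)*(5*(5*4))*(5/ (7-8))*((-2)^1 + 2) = 0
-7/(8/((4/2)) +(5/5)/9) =-63/37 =-1.70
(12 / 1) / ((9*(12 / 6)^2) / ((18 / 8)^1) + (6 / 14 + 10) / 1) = 84 / 185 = 0.45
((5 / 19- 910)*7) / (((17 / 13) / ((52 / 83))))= -81792620 / 26809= -3050.94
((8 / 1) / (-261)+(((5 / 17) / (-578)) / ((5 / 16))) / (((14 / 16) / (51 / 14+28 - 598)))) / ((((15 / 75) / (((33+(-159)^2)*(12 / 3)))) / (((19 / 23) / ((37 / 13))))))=2680142813416640 / 17823445269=150371.76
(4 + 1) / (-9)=-5 / 9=-0.56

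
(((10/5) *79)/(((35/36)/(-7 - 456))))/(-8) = 329193/35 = 9405.51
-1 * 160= -160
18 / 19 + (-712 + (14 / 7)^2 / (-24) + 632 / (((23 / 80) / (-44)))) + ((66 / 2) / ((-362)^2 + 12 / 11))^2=-265425849699991984057 / 2724140951318976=-97434.70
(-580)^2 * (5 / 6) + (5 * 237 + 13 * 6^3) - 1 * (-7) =853000 / 3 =284333.33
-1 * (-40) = 40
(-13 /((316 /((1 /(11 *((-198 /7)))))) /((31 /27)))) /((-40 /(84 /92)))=-19747 /5698693440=-0.00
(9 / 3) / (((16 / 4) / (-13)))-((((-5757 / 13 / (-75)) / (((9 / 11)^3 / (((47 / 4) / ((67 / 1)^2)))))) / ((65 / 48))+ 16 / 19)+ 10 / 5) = -22089334651307 / 1751322748500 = -12.61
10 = 10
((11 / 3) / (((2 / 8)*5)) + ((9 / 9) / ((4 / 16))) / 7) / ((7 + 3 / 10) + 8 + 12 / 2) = 736 / 4473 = 0.16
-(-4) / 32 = 1 / 8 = 0.12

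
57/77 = 0.74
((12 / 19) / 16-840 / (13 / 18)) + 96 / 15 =-5713789 / 4940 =-1156.64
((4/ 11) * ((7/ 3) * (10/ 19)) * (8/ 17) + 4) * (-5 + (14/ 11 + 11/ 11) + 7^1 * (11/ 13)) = 1577564/ 117249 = 13.45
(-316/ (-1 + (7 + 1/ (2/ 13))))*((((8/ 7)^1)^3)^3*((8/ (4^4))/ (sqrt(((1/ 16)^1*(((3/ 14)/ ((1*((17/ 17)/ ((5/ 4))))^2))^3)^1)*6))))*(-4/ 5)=5428838662144*sqrt(7)/ 810675140625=17.72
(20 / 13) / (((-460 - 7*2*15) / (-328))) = 656 / 871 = 0.75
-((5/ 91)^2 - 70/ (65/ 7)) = 62401/ 8281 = 7.54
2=2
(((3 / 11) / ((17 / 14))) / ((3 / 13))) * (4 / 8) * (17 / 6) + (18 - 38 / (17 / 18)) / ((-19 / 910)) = 22732073 / 21318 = 1066.33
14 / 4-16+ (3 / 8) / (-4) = -403 / 32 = -12.59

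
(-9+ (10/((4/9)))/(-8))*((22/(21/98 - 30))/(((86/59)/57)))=16313913/47816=341.18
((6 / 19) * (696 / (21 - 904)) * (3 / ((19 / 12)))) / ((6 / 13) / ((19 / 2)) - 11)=1954368 / 45381785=0.04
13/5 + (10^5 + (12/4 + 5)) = 500053/5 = 100010.60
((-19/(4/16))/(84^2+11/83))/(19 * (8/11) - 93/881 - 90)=61130828/432978284359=0.00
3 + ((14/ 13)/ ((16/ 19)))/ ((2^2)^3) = 20101/ 6656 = 3.02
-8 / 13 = -0.62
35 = 35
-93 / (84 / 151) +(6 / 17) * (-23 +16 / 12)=-83217 / 476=-174.83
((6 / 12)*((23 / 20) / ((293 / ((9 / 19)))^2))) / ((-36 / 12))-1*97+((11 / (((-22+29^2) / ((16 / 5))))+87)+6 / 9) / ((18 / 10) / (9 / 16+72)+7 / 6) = -12164272502092181 / 520162391035560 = -23.39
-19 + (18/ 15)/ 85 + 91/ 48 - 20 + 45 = 161363/ 20400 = 7.91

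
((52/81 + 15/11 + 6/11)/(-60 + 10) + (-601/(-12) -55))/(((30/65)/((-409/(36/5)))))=2353415857/3849120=611.42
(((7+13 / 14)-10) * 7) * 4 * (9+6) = -870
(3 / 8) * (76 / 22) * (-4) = -57 / 11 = -5.18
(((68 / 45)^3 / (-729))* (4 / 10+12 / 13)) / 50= -0.00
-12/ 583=-0.02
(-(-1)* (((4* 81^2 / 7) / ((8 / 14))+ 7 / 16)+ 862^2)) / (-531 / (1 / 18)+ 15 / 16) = -11993687 / 152913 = -78.43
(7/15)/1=0.47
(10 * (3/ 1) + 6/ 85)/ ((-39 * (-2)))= 426/ 1105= 0.39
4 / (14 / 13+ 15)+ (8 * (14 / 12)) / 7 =1.58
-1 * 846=-846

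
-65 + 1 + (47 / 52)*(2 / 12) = -19921 / 312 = -63.85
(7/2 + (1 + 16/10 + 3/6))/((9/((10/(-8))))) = -11/12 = -0.92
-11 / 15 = -0.73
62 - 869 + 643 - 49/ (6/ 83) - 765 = -9641/ 6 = -1606.83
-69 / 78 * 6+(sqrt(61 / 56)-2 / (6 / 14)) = -389 / 39+sqrt(854) / 28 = -8.93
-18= -18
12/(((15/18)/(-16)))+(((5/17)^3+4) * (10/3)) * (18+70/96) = 36984203/1768680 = 20.91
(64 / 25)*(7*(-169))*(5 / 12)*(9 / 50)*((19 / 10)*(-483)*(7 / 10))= 455968422 / 3125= 145909.90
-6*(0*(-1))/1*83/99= 0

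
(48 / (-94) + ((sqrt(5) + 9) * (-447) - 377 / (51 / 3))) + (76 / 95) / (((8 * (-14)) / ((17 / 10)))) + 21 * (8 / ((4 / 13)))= -3914763583 / 1118600 - 447 * sqrt(5)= -4499.22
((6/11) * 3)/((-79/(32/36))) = -0.02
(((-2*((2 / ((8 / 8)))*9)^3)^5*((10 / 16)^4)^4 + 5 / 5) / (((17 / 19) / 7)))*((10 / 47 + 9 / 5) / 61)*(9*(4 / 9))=-1976380192404521763661089601621 / 16354094612480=-120849257585701077.51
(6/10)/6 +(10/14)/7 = 99/490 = 0.20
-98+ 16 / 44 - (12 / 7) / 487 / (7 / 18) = -97.65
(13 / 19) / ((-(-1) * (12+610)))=13 / 11818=0.00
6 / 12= 1 / 2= 0.50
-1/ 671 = -0.00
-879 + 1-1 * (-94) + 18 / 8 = -3127 / 4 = -781.75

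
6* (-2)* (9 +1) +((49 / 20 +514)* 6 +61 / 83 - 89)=2399061 / 830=2890.43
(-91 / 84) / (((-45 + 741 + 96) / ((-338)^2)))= -371293 / 2376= -156.27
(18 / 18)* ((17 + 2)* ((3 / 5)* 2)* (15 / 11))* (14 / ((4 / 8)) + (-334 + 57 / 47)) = -4899150 / 517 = -9476.11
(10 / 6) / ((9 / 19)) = 95 / 27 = 3.52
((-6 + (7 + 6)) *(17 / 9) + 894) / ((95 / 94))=153502 / 171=897.67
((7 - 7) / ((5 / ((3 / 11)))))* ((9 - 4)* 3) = 0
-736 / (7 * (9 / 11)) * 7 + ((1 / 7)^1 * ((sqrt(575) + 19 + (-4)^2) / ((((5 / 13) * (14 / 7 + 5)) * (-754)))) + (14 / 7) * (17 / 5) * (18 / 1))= -14198677 / 18270-sqrt(23) / 2842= -777.16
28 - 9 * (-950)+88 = 8666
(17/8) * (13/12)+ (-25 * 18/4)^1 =-10579/96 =-110.20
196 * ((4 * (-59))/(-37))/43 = 46256/1591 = 29.07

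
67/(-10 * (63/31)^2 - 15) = -64387/54105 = -1.19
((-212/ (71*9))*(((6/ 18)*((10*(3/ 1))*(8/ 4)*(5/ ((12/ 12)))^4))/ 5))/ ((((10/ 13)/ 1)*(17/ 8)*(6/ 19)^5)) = -426508052750/ 2639709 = -161573.89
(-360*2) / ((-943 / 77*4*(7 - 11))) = -3465 / 943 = -3.67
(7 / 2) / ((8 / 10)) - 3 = 11 / 8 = 1.38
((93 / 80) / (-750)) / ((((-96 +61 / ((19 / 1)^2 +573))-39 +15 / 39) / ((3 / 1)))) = 188201 / 5445690000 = 0.00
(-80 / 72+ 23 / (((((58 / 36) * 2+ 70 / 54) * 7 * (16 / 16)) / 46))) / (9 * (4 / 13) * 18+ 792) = 1615601 / 42057792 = 0.04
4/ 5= 0.80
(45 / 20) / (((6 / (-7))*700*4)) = -3 / 3200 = -0.00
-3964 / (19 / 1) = -208.63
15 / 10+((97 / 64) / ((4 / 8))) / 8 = 481 / 256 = 1.88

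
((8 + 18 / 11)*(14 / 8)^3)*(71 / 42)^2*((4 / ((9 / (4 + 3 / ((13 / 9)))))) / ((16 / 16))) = 147746669 / 370656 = 398.61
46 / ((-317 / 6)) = -276 / 317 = -0.87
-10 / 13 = -0.77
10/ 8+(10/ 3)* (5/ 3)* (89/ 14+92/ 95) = 200845/ 4788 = 41.95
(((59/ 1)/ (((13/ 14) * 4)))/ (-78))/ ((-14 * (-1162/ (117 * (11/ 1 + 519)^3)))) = -3293903625/ 15106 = -218052.67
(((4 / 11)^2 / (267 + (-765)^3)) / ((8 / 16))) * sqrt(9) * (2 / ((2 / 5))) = -80 / 9028553303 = -0.00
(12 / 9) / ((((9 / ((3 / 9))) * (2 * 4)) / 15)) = 5 / 54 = 0.09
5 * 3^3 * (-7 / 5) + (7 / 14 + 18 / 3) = -365 / 2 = -182.50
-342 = -342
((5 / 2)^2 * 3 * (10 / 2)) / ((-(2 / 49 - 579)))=18375 / 113476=0.16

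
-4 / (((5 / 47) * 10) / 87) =-327.12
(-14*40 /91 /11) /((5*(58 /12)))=-0.02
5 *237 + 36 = 1221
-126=-126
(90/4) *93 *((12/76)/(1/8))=50220/19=2643.16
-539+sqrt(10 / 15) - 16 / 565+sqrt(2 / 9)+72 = -263871 / 565+sqrt(2) / 3+sqrt(6) / 3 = -465.74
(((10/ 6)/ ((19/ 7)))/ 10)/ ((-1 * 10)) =-7/ 1140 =-0.01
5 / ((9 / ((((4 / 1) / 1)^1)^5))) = 5120 / 9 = 568.89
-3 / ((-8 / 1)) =3 / 8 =0.38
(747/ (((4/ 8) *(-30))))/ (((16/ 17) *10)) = -4233/ 800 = -5.29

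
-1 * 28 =-28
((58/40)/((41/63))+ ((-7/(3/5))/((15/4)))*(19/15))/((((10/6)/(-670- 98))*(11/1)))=2426816/33825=71.75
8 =8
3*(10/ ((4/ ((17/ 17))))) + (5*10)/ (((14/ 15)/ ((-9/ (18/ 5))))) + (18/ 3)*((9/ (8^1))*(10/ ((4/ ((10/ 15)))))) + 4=-3113/ 28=-111.18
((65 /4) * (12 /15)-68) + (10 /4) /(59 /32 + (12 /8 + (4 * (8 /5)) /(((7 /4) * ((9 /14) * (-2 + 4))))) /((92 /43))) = -303245 /5579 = -54.35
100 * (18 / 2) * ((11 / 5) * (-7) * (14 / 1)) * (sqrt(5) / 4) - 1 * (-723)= 723 - 48510 * sqrt(5)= -107748.66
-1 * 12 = -12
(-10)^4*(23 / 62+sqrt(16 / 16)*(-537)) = -166355000 / 31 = -5366290.32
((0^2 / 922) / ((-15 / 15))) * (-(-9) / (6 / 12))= 0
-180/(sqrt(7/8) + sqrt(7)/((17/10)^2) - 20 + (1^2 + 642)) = -208080/(400 * sqrt(7) + 289 * sqrt(14) + 720188) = -0.29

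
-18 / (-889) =18 / 889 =0.02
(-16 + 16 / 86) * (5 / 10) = -340 / 43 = -7.91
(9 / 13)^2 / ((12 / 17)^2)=2601 / 2704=0.96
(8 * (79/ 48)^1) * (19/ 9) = 1501/ 54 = 27.80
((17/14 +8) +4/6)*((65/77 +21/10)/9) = 3.23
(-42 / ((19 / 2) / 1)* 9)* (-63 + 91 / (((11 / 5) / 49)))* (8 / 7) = -18664128 / 209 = -89302.05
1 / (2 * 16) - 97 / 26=-1539 / 416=-3.70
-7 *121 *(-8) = 6776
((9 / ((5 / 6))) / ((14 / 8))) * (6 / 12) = 108 / 35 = 3.09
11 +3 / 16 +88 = 99.19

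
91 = 91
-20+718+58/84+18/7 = 29453/42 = 701.26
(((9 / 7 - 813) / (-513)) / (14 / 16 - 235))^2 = 229583104 / 5026478804361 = 0.00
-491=-491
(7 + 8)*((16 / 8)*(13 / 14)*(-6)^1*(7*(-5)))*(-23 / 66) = -22425 / 11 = -2038.64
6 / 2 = 3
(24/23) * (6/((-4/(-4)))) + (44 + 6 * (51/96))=19669/368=53.45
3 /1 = 3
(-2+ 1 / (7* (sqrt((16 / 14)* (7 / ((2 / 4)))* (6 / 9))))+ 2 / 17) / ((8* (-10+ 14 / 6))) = 12 / 391- 3* sqrt(6) / 10304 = 0.03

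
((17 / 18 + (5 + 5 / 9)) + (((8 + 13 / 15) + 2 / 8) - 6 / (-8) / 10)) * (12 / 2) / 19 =4.96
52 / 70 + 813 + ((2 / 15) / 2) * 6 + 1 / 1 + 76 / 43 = 245890 / 301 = 816.91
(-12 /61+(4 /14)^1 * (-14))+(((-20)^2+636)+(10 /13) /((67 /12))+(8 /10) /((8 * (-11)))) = 6031033469 /5844410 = 1031.93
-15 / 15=-1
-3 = -3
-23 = -23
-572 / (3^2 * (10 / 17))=-4862 / 45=-108.04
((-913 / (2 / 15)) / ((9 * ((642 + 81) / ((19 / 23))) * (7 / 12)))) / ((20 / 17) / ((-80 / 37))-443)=0.00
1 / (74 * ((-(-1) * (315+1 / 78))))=39 / 909127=0.00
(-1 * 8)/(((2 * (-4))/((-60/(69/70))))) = -1400/23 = -60.87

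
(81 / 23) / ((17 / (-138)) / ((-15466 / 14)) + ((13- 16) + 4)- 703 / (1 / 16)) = -3758238 / 12002280919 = -0.00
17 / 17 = 1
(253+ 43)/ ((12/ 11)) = 814/ 3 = 271.33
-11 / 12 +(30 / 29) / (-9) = -1.03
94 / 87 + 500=43594 / 87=501.08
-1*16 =-16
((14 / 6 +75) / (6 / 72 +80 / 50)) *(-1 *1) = -4640 / 101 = -45.94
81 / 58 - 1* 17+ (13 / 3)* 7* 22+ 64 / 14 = 799375 / 1218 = 656.30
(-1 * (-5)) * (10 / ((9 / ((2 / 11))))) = 100 / 99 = 1.01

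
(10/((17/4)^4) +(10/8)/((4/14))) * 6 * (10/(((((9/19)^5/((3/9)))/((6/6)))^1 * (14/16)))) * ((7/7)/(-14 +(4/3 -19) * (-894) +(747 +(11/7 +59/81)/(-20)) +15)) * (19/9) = 3462241639697875/6424565965302141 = 0.54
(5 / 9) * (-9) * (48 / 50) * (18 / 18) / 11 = -24 / 55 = -0.44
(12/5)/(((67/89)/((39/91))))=1.37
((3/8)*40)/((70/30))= 45/7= 6.43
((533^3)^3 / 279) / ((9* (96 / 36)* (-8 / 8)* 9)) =-57608547690367160485.31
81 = 81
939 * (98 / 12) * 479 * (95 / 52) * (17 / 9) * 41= 486443398945 / 936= 519704486.05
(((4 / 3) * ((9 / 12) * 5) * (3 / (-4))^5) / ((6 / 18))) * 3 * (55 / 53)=-601425 / 54272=-11.08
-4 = -4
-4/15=-0.27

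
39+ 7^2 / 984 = 38425 / 984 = 39.05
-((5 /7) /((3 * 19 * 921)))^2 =-25 /135040815441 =-0.00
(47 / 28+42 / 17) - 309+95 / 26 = -1863807 / 6188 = -301.20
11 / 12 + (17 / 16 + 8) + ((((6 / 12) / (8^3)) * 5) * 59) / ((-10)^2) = 613297 / 61440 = 9.98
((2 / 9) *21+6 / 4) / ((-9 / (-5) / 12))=370 / 9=41.11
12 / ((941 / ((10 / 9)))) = 40 / 2823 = 0.01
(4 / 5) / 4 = 1 / 5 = 0.20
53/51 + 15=818/51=16.04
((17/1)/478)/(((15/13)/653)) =144313/7170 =20.13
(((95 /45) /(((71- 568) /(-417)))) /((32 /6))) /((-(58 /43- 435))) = 113563 /148280944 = 0.00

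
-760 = -760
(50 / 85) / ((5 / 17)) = 2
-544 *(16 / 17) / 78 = -256 / 39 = -6.56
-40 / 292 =-10 / 73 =-0.14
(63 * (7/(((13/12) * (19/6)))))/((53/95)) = 158760/689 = 230.42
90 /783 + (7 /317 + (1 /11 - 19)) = -5694863 /303369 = -18.77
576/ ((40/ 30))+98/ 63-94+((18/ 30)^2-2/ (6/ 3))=76256/ 225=338.92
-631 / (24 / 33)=-6941 / 8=-867.62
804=804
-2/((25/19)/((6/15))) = -76/125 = -0.61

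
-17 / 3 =-5.67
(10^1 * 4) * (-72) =-2880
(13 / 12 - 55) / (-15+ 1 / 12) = 647 / 179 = 3.61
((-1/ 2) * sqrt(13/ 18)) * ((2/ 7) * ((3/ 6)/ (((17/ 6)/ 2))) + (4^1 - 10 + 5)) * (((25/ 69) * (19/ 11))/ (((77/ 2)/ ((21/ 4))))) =50825 * sqrt(26)/ 7948248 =0.03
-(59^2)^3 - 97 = -42180533738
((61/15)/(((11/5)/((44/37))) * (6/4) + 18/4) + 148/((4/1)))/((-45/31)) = -1016459/39285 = -25.87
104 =104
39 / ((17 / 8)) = 312 / 17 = 18.35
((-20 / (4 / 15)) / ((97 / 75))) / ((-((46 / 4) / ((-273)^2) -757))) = -838451250 / 10945177651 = -0.08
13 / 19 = 0.68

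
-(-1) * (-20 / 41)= -20 / 41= -0.49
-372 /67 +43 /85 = -28739 /5695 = -5.05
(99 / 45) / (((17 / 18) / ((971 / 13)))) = 192258 / 1105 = 173.99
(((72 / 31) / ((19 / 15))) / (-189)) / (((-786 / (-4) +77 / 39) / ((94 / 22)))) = -146640 / 702109793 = -0.00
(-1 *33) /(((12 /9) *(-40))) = 99 /160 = 0.62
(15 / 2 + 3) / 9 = 1.17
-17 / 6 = -2.83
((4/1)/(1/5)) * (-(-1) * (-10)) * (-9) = 1800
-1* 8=-8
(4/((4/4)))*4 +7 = 23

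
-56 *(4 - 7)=168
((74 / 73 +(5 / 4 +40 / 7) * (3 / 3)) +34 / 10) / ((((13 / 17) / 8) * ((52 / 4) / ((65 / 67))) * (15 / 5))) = 1317874 / 445081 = 2.96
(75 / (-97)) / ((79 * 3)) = -0.00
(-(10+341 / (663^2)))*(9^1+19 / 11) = -107.28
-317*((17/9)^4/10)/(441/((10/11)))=-26476157/31827411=-0.83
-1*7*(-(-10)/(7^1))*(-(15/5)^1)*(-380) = -11400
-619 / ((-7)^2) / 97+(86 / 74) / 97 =-20796 / 175861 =-0.12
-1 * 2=-2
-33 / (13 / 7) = -231 / 13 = -17.77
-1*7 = -7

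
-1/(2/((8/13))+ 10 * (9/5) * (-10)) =4/707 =0.01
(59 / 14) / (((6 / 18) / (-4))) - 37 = -87.57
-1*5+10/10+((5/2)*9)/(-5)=-8.50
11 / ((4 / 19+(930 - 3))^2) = 3971 / 310358689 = 0.00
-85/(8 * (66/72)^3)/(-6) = 3060/1331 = 2.30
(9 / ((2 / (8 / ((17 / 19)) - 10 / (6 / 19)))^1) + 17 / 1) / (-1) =2899 / 34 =85.26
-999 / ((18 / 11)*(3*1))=-407 / 2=-203.50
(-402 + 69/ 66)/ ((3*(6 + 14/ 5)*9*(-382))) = 44105/ 9983952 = 0.00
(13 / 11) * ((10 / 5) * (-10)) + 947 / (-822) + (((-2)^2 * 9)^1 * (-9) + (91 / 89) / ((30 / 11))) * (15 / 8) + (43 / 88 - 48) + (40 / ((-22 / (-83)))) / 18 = -1177632533 / 1755792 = -670.71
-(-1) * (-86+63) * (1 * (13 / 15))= -299 / 15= -19.93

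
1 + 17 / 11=28 / 11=2.55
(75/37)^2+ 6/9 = 19613/4107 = 4.78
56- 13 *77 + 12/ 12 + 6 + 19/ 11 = -10299/ 11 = -936.27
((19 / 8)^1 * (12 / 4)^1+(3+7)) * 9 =1233 / 8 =154.12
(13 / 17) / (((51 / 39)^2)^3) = 62748517 / 410338673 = 0.15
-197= -197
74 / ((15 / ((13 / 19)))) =962 / 285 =3.38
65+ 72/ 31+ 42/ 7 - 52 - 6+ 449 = 14394/ 31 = 464.32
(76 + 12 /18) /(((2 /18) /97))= 66930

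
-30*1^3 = -30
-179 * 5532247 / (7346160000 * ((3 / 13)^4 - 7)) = 158006506567 / 8201679840000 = 0.02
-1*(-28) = 28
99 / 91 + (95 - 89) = 7.09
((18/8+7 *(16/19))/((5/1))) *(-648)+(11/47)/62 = -292209047/276830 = -1055.55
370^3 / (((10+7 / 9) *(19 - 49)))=-15195900 / 97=-156658.76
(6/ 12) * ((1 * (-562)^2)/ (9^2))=157922/ 81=1949.65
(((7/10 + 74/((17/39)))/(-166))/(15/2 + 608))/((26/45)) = -260811/90320932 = -0.00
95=95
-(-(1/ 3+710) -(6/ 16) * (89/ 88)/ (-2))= 2999647/ 4224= 710.14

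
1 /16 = 0.06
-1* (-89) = 89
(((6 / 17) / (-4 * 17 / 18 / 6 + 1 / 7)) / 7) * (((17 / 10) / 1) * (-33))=2673 / 460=5.81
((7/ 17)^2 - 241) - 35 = -79715/ 289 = -275.83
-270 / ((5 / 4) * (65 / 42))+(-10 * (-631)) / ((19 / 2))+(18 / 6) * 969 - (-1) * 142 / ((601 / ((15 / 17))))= 3431.85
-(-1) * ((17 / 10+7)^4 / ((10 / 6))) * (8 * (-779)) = -21421787.43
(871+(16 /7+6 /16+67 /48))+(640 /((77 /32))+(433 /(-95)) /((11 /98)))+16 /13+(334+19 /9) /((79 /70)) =1513952647351 /1081800720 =1399.47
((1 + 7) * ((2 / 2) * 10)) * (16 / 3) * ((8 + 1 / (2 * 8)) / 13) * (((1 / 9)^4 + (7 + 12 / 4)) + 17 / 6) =289649720 / 85293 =3395.94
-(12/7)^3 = -1728/343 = -5.04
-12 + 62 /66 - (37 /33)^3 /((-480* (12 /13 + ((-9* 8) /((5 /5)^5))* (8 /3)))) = -11.06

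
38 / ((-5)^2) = 1.52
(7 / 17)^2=49 / 289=0.17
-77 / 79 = -0.97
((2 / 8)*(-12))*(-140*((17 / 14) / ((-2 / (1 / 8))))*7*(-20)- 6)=8961 / 2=4480.50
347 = 347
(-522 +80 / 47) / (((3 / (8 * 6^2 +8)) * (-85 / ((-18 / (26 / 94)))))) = -43430304 / 1105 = -39303.44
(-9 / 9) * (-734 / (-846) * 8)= -2936 / 423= -6.94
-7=-7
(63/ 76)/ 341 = 63/ 25916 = 0.00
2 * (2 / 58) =2 / 29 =0.07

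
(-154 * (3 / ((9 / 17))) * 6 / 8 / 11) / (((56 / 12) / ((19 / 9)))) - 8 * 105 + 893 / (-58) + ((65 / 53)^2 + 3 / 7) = -6024201139 / 6842724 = -880.38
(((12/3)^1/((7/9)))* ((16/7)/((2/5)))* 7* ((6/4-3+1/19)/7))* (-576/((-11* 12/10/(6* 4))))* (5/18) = -12373.79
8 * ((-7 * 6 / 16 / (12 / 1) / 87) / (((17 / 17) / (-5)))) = 35 / 348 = 0.10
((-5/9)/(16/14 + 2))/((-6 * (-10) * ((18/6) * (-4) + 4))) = 7/19008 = 0.00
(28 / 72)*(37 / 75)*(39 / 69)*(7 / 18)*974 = 11478103 / 279450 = 41.07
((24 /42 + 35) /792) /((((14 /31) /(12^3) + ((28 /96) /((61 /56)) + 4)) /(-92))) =-519828336 /536936015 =-0.97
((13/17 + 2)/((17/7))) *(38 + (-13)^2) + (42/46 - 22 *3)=1133736/6647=170.56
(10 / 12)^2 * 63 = 175 / 4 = 43.75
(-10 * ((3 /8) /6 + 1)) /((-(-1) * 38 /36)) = -765 /76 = -10.07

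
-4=-4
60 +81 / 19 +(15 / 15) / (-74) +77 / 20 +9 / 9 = 971541 / 14060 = 69.10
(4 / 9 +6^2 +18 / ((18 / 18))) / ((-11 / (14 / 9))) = -6860 / 891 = -7.70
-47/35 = -1.34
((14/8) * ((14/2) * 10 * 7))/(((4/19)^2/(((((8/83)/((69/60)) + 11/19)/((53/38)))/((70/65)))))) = 27639681615/3237664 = 8536.92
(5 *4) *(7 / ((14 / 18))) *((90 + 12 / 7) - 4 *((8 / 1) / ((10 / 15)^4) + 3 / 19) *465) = -1808235360 / 133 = -13595754.59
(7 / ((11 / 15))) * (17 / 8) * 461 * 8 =822885 / 11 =74807.73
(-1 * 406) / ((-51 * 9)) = 0.88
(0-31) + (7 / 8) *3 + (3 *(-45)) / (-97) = -20939 / 776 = -26.98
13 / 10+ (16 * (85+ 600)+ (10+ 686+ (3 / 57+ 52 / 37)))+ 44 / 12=11662.42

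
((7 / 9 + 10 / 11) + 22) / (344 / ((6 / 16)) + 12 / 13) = 4355 / 168828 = 0.03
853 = 853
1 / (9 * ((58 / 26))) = 13 / 261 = 0.05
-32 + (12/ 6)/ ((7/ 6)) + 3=-191/ 7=-27.29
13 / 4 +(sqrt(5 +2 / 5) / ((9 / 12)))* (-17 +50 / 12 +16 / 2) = 13 / 4-58* sqrt(15) / 15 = -11.73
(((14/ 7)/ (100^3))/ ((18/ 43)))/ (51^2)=43/ 23409000000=0.00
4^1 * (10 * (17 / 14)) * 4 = 1360 / 7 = 194.29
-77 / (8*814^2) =-7 / 481888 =-0.00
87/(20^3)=0.01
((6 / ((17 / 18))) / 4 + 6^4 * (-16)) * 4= -82937.65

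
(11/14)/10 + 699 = 97871/140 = 699.08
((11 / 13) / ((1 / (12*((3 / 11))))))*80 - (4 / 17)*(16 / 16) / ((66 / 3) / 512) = 525248 / 2431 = 216.06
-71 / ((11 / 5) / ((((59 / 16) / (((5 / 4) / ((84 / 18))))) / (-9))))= 29323 / 594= 49.37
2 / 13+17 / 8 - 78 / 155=28623 / 16120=1.78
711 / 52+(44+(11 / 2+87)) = 7809 / 52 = 150.17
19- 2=17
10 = 10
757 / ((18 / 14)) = 5299 / 9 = 588.78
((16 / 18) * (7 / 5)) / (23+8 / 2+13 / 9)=7 / 160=0.04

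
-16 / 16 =-1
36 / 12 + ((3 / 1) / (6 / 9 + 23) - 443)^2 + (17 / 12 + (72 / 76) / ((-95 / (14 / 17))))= 364076552537441 / 1856197020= 196141.11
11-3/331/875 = 3185872/289625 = 11.00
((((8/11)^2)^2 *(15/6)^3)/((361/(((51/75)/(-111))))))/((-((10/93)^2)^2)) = 13564676448/24444979625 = 0.55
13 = 13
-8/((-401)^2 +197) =-4/80499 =-0.00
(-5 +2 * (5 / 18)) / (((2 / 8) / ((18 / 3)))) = -320 / 3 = -106.67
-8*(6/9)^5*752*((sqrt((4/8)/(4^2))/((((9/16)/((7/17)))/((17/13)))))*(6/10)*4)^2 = -1207435264/9240075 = -130.67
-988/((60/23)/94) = -35600.93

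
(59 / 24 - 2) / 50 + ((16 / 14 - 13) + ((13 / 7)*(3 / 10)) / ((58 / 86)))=-383561 / 34800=-11.02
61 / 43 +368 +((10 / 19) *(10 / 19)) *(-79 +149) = 6035485 / 15523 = 388.81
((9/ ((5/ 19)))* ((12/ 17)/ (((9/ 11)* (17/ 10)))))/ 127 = 5016/ 36703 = 0.14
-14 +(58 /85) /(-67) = -79788 /5695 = -14.01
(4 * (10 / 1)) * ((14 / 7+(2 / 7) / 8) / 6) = 95 / 7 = 13.57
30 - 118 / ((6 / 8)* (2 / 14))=-3214 / 3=-1071.33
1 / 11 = 0.09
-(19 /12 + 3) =-55 /12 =-4.58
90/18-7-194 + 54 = -142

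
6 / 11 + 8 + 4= 138 / 11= 12.55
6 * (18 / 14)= 54 / 7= 7.71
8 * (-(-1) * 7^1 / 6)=28 / 3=9.33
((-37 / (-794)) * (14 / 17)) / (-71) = -259 / 479179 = -0.00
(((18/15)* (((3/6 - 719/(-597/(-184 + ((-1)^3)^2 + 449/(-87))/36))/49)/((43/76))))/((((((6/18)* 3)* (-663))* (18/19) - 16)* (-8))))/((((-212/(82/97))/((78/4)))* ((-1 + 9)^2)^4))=163048894593273/513397264013347929456640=0.00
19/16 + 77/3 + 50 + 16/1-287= -9319/48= -194.15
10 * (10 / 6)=50 / 3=16.67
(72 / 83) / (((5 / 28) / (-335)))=-135072 / 83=-1627.37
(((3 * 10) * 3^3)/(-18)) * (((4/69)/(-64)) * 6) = 45/184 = 0.24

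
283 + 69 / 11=3182 / 11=289.27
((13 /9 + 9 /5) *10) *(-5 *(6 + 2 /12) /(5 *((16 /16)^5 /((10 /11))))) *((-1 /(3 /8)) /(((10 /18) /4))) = 345728 /99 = 3492.20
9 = 9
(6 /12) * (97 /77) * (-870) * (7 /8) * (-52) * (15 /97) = 84825 /22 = 3855.68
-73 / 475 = -0.15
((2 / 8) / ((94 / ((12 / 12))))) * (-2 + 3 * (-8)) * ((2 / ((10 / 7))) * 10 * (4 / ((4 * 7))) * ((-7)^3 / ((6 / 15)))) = 22295 / 188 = 118.59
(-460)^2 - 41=211559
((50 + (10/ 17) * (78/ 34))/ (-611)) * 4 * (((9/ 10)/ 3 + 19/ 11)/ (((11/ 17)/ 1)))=-1323728/ 1256827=-1.05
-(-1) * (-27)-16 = -43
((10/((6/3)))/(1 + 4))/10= 0.10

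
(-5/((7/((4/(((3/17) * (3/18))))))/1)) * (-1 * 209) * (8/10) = 113696/7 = 16242.29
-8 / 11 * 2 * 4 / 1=-64 / 11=-5.82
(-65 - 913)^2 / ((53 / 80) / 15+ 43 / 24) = 1147780800 / 2203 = 521008.08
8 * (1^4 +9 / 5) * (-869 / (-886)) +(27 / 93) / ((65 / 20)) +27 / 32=654224039 / 28564640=22.90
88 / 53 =1.66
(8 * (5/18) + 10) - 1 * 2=92/9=10.22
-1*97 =-97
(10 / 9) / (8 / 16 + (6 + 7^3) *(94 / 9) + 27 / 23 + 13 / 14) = 1610 / 5285537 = 0.00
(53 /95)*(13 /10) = 689 /950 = 0.73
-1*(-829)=829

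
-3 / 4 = -0.75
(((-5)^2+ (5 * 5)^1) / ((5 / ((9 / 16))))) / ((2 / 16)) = 45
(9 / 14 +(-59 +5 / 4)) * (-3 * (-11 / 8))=-52767 / 224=-235.57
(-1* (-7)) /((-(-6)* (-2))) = -7 /12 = -0.58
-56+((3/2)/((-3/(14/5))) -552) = -3047/5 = -609.40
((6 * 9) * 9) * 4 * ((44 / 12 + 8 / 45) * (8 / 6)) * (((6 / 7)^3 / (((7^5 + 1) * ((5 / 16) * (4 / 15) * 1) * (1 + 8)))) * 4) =7174656 / 3603215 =1.99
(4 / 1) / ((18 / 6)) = 4 / 3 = 1.33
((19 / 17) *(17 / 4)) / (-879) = -19 / 3516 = -0.01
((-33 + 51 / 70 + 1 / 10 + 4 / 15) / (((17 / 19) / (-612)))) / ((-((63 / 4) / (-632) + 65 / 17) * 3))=-2188337920 / 1142743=-1914.99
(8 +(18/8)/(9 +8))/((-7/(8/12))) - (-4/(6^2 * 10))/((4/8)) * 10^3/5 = 1123/306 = 3.67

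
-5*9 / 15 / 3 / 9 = -1 / 9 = -0.11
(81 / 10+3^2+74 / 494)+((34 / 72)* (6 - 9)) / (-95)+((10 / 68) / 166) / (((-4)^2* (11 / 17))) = 3737665229 / 216490560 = 17.26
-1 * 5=-5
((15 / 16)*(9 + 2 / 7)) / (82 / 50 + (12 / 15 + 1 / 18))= 3.49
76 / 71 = 1.07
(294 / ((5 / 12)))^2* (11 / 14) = 9779616 / 25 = 391184.64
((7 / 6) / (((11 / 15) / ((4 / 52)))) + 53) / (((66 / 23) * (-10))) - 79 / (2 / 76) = -3003.85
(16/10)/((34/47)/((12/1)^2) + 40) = 27072/676885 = 0.04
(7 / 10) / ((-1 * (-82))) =7 / 820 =0.01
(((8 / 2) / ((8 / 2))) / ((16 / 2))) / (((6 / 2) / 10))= 5 / 12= 0.42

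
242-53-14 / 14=188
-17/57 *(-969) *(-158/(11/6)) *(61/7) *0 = 0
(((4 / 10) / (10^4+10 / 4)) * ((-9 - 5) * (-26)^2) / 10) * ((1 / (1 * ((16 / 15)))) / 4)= -3549 / 400100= -0.01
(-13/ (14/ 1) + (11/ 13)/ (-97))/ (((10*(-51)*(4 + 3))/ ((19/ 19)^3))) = 0.00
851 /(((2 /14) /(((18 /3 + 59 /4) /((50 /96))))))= 237326.88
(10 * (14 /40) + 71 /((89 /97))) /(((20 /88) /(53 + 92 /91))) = 155674761 /8099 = 19221.48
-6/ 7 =-0.86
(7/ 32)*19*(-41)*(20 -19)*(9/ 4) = -49077/ 128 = -383.41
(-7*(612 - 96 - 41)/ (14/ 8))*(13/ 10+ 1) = -4370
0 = 0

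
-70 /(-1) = 70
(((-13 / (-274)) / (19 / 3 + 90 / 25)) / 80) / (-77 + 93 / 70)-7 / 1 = -12110299397 / 1730042576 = -7.00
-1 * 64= -64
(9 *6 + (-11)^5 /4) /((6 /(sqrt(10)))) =-21191.87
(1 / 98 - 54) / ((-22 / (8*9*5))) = 43290 / 49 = 883.47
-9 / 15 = -3 / 5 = -0.60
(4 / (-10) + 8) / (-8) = -19 / 20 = -0.95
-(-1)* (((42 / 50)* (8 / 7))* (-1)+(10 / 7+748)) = 748.47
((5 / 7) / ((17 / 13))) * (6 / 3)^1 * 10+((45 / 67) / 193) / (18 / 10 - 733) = 61458430025 / 5625812584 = 10.92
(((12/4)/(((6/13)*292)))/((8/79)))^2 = 1054729/21827584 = 0.05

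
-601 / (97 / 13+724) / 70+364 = 242281507 / 665630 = 363.99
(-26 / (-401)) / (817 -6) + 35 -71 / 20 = 204558239 / 6504220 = 31.45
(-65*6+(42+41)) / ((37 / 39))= -11973 / 37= -323.59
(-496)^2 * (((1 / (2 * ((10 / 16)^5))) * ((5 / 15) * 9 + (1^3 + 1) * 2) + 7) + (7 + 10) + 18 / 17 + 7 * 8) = 1539062811136 / 53125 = 28970594.09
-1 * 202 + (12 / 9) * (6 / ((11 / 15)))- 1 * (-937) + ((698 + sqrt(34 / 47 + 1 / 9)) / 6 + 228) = sqrt(16591) / 846 + 35978 / 33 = 1090.39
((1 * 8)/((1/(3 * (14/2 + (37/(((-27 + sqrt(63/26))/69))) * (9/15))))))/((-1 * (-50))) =-6287244/262375- 30636 * sqrt(182)/262375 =-25.54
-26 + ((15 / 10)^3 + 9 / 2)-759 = -6217 / 8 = -777.12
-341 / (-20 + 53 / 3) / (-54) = -341 / 126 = -2.71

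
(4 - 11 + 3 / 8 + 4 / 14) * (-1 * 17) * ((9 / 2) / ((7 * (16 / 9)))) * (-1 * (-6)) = 233.82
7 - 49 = -42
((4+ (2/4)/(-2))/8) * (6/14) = 45/224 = 0.20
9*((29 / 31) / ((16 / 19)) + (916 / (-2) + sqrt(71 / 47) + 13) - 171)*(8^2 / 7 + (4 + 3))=-310169745 / 3472 + 1017*sqrt(3337) / 329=-89156.04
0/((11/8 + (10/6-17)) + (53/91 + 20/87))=0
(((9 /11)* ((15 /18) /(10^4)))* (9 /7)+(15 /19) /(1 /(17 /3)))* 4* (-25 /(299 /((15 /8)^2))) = -1178123085 /223967744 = -5.26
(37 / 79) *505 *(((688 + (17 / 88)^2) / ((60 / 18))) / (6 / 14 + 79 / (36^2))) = 33869185354557 / 339612152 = 99729.01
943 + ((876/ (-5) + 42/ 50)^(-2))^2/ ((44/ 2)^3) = 3625160266534074665929/ 3844284482008562328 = 943.00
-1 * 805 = -805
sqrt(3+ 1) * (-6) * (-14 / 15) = 56 / 5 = 11.20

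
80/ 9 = 8.89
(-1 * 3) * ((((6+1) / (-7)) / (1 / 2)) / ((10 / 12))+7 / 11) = 5.29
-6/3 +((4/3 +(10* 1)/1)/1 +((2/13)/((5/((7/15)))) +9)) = 5963/325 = 18.35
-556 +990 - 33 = 401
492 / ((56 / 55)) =6765 / 14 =483.21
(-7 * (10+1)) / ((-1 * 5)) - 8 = 37 / 5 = 7.40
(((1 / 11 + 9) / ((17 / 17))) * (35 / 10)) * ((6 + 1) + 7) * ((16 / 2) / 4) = 9800 / 11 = 890.91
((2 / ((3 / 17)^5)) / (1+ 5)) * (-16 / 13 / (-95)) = 22717712 / 900315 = 25.23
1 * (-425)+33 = -392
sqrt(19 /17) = sqrt(323) /17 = 1.06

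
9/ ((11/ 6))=54/ 11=4.91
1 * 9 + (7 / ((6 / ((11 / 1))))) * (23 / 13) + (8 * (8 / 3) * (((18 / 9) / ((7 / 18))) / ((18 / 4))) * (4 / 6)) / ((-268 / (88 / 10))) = 17104691 / 548730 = 31.17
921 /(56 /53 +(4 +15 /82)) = 4002666 /22771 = 175.78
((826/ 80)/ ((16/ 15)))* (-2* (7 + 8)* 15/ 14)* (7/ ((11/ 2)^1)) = -278775/ 704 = -395.99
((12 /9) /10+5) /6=77 /90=0.86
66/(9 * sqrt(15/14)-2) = 1848/1159 + 594 * sqrt(210)/1159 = 9.02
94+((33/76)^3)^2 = 18115084754113/192699928576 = 94.01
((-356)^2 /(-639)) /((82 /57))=-1203992 /8733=-137.87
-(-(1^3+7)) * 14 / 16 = 7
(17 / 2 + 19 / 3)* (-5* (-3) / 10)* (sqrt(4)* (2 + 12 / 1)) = 623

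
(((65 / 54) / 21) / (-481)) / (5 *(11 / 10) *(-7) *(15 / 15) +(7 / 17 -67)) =85 / 74957967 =0.00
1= 1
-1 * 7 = -7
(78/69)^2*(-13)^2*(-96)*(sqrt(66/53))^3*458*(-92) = 1326093170688*sqrt(3498)/64607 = 1213959968.85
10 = 10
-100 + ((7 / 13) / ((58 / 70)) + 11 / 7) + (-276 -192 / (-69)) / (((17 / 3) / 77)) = -3931675814 / 1031849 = -3810.32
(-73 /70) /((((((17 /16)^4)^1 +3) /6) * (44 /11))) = -3588096 /9804515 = -0.37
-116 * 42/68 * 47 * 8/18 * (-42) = 1068592/17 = 62858.35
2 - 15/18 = 7/6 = 1.17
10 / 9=1.11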